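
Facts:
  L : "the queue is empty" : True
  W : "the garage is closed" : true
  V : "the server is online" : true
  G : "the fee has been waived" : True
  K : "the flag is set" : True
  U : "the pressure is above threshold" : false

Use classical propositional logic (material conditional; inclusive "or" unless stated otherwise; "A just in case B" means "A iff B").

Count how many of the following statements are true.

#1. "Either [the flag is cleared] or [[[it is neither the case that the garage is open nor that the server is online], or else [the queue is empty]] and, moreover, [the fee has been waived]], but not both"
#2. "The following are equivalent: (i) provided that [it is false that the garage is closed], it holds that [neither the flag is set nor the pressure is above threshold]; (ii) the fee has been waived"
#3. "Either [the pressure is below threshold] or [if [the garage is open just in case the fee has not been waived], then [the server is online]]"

#1: In symbols: not K xor (((not W nor V) or L) and G)

not K = not True = False
not W = not True = False
not W nor V = False nor True = False
(not W nor V) or L = False or True = True
((not W nor V) or L) and G = True and True = True
not K xor (((not W nor V) or L) and G) = False xor True = True
So #1 is true.

#2: In symbols: (not W -> (K nor U)) iff G

not W = not True = False
K nor U = True nor False = False
not W -> (K nor U) = False -> False = True
(not W -> (K nor U)) iff G = True iff True = True
Thus #2 is true.

#3: Formalization: not U or ((not W iff not G) -> V)

not U = not False = True
not W = not True = False
not G = not True = False
not W iff not G = False iff False = True
(not W iff not G) -> V = True -> True = True
not U or ((not W iff not G) -> V) = True or True = True
Hence #3 is true.

True statements: 3.

3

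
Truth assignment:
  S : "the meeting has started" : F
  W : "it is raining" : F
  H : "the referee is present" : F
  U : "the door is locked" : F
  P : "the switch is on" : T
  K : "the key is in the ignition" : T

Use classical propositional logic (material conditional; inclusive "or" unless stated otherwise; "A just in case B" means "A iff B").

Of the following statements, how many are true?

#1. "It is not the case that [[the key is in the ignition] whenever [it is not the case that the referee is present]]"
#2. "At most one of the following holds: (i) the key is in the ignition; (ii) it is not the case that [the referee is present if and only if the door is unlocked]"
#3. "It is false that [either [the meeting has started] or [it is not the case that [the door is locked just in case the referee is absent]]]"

0

#1: This is ~(~H -> K).

~H = ~F = T
~H -> K = T -> T = T
~(~H -> K) = ~T = F
Hence #1 is false.

#2: Parsed as K nand ~(H <-> ~U)

~U = ~F = T
H <-> ~U = F <-> T = F
~(H <-> ~U) = ~F = T
K nand ~(H <-> ~U) = T nand T = F
Hence #2 is false.

#3: Parsed as ~(S | ~(U <-> ~H))

~H = ~F = T
U <-> ~H = F <-> T = F
~(U <-> ~H) = ~F = T
S | ~(U <-> ~H) = F | T = T
~(S | ~(U <-> ~H)) = ~T = F
Thus #3 is false.

True statements: 0 (none).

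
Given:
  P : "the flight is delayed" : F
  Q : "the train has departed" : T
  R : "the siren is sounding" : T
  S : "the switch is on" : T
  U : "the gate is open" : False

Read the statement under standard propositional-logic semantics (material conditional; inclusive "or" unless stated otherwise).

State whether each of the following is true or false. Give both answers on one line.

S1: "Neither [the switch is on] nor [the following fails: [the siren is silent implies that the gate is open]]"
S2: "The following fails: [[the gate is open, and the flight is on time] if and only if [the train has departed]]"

S1 False / S2 True

S1: This is S nor ~(~R -> U).

~R = ~T = F
~R -> U = F -> F = T
~(~R -> U) = ~T = F
S nor ~(~R -> U) = T nor F = F
Hence S1 is false.

S2: This is ~((U & ~P) <-> Q).

~P = ~F = T
U & ~P = F & T = F
(U & ~P) <-> Q = F <-> T = F
~((U & ~P) <-> Q) = ~F = T
Thus S2 is true.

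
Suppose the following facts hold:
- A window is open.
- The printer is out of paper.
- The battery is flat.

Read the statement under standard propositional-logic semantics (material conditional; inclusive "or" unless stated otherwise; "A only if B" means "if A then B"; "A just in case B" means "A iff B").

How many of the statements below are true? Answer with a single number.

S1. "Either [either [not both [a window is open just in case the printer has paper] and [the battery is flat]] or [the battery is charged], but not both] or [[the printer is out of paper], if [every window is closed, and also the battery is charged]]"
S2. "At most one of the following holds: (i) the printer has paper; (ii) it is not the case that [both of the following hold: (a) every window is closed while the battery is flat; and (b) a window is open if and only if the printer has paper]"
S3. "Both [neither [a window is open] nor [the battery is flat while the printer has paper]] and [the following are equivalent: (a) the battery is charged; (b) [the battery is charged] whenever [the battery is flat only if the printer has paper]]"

2

Let P = "a window is open" (T), Q = "the printer has paper" (F), R = "the battery is charged" (F).

S1: Parsed as (((P <-> Q) nand ~R) xor R) | ((~P & R) -> ~Q)

P <-> Q = T <-> F = F
~R = ~F = T
(P <-> Q) nand ~R = F nand T = T
((P <-> Q) nand ~R) xor R = T xor F = T
~P = ~T = F
~P & R = F & F = F
~Q = ~F = T
(~P & R) -> ~Q = F -> T = T
(((P <-> Q) nand ~R) xor R) | ((~P & R) -> ~Q) = T | T = T
So S1 is true.

S2: This is Q nand ~((~P & ~R) & (P <-> Q)).

~P = ~T = F
~R = ~F = T
~P & ~R = F & T = F
P <-> Q = T <-> F = F
(~P & ~R) & (P <-> Q) = F & F = F
~((~P & ~R) & (P <-> Q)) = ~F = T
Q nand ~((~P & ~R) & (P <-> Q)) = F nand T = T
Hence S2 is true.

S3: In symbols: (P nor (~R & Q)) & (R <-> ((~R -> Q) -> R))

~R = ~F = T
~R & Q = T & F = F
P nor (~R & Q) = T nor F = F
~R = ~F = T
~R -> Q = T -> F = F
(~R -> Q) -> R = F -> F = T
R <-> ((~R -> Q) -> R) = F <-> T = F
(P nor (~R & Q)) & (R <-> ((~R -> Q) -> R)) = F & F = F
Thus S3 is false.

2 of the 3 statements are true (S1, S2).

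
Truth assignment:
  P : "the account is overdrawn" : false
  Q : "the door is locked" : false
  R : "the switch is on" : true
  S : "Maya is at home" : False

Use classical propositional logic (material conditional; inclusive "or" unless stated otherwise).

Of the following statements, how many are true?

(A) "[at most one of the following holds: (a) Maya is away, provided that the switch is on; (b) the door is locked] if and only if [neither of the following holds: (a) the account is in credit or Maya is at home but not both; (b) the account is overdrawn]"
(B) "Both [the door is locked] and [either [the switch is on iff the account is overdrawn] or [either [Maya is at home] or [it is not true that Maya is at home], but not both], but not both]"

(A): In symbols: ((R → ¬S) ↑ Q) ↔ ((¬P ⊕ S) ↓ P)

¬S = ¬F = T
R → ¬S = T → T = T
(R → ¬S) ↑ Q = T ↑ F = T
¬P = ¬F = T
¬P ⊕ S = T ⊕ F = T
(¬P ⊕ S) ↓ P = T ↓ F = F
((R → ¬S) ↑ Q) ↔ ((¬P ⊕ S) ↓ P) = T ↔ F = F
So (A) is false.

(B): In symbols: Q ∧ ((R ↔ P) ⊕ (S ⊕ ¬S))

R ↔ P = T ↔ F = F
¬S = ¬F = T
S ⊕ ¬S = F ⊕ T = T
(R ↔ P) ⊕ (S ⊕ ¬S) = F ⊕ T = T
Q ∧ ((R ↔ P) ⊕ (S ⊕ ¬S)) = F ∧ T = F
Hence (B) is false.

0 of the 2 statements are true (none).

0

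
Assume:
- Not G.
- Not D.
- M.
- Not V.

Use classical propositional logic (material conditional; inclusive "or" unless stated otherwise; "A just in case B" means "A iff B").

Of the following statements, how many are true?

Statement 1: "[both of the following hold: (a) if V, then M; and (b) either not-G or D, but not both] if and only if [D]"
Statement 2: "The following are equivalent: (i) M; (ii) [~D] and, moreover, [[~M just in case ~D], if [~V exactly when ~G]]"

0

Statement 1: Parsed as ((V -> M) & (~G xor D)) <-> D

V -> M = F -> T = T
~G = ~F = T
~G xor D = T xor F = T
(V -> M) & (~G xor D) = T & T = T
((V -> M) & (~G xor D)) <-> D = T <-> F = F
So Statement 1 is false.

Statement 2: This is M <-> (~D & ((~V <-> ~G) -> (~M <-> ~D))).

~D = ~F = T
~V = ~F = T
~G = ~F = T
~V <-> ~G = T <-> T = T
~M = ~T = F
~D = ~F = T
~M <-> ~D = F <-> T = F
(~V <-> ~G) -> (~M <-> ~D) = T -> F = F
~D & ((~V <-> ~G) -> (~M <-> ~D)) = T & F = F
M <-> (~D & ((~V <-> ~G) -> (~M <-> ~D))) = T <-> F = F
Thus Statement 2 is false.

0 of the 2 statements are true (none).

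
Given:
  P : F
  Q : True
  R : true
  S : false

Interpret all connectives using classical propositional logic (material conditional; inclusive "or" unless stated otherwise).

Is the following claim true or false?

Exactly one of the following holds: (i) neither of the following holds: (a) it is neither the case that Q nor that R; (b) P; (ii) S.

True

In symbols: ((Q ↓ R) ↓ P) ⊕ S

Q ↓ R = T ↓ T = F
(Q ↓ R) ↓ P = F ↓ F = T
((Q ↓ R) ↓ P) ⊕ S = T ⊕ F = T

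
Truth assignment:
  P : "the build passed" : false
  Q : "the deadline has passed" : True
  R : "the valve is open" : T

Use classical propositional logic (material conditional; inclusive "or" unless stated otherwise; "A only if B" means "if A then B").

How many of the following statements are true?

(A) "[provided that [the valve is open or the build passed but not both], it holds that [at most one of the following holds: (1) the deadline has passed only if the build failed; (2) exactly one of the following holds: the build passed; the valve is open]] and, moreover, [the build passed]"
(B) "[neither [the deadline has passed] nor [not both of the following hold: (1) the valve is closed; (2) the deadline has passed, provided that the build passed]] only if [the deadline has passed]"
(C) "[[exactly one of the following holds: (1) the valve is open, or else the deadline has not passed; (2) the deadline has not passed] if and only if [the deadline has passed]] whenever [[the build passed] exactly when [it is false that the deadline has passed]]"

2

(A): Parsed as ((R xor P) -> ((Q -> ~P) nand (P xor R))) & P

R xor P = T xor F = T
~P = ~F = T
Q -> ~P = T -> T = T
P xor R = F xor T = T
(Q -> ~P) nand (P xor R) = T nand T = F
(R xor P) -> ((Q -> ~P) nand (P xor R)) = T -> F = F
((R xor P) -> ((Q -> ~P) nand (P xor R))) & P = F & F = F
So (A) is false.

(B): This is (Q nor (~R nand (P -> Q))) -> Q.

~R = ~T = F
P -> Q = F -> T = T
~R nand (P -> Q) = F nand T = T
Q nor (~R nand (P -> Q)) = T nor T = F
(Q nor (~R nand (P -> Q))) -> Q = F -> T = T
Hence (B) is true.

(C): Parsed as (P <-> ~Q) -> (((R | ~Q) xor ~Q) <-> Q)

~Q = ~T = F
P <-> ~Q = F <-> F = T
~Q = ~T = F
R | ~Q = T | F = T
~Q = ~T = F
(R | ~Q) xor ~Q = T xor F = T
((R | ~Q) xor ~Q) <-> Q = T <-> T = T
(P <-> ~Q) -> (((R | ~Q) xor ~Q) <-> Q) = T -> T = T
So (C) is true.

True statements: 2.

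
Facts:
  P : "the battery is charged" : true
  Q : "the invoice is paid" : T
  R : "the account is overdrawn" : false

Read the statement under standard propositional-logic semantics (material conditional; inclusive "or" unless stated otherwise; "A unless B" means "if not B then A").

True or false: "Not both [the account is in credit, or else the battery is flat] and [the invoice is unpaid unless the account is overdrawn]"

The statement is true.

Values: R=F, P=T, Q=T.
Formalization: (~R | ~P) nand (~Q | R)

~R = ~F = T
~P = ~T = F
~R | ~P = T | F = T
~Q = ~T = F
~Q | R = F | F = F
(~R | ~P) nand (~Q | R) = T nand F = T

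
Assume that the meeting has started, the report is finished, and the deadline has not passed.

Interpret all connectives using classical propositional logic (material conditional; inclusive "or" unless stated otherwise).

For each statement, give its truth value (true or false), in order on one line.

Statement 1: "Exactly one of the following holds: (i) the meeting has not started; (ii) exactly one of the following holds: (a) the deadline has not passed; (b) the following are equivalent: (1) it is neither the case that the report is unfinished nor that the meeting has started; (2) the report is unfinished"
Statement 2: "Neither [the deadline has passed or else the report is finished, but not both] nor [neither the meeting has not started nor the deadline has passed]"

Statement 1 false / Statement 2 false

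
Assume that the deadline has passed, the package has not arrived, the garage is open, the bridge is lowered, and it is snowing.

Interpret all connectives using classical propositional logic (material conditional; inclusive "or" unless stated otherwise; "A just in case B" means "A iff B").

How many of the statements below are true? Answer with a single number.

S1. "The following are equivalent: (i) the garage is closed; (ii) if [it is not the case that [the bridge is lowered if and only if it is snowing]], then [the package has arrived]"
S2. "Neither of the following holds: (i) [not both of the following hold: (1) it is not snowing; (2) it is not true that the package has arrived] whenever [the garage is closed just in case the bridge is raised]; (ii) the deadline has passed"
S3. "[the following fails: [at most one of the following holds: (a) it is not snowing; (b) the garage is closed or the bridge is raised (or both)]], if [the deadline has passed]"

Let S = "the garage is closed" (F), P = "the bridge is raised" (F), L = "it is snowing" (T), H = "the package has arrived" (F), M = "the deadline has passed" (T).

S1: Parsed as S <-> (~(~P <-> L) -> H)

~P = ~F = T
~P <-> L = T <-> T = T
~(~P <-> L) = ~T = F
~(~P <-> L) -> H = F -> F = T
S <-> (~(~P <-> L) -> H) = F <-> T = F
Thus S1 is false.

S2: Parsed as ((S <-> P) -> (~L nand ~H)) nor M

S <-> P = F <-> F = T
~L = ~T = F
~H = ~F = T
~L nand ~H = F nand T = T
(S <-> P) -> (~L nand ~H) = T -> T = T
((S <-> P) -> (~L nand ~H)) nor M = T nor T = F
Hence S2 is false.

S3: This is M -> ~(~L nand (S | P)).

~L = ~T = F
S | P = F | F = F
~L nand (S | P) = F nand F = T
~(~L nand (S | P)) = ~T = F
M -> ~(~L nand (S | P)) = T -> F = F
Thus S3 is false.

0 of the 3 statements are true (none).

0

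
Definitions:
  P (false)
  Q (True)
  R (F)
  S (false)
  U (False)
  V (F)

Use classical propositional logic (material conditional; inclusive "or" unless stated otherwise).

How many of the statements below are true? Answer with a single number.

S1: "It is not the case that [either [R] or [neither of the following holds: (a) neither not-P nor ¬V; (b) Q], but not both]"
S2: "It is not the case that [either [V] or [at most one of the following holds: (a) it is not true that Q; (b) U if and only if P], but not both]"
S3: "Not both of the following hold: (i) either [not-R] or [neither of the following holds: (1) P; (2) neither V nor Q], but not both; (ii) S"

2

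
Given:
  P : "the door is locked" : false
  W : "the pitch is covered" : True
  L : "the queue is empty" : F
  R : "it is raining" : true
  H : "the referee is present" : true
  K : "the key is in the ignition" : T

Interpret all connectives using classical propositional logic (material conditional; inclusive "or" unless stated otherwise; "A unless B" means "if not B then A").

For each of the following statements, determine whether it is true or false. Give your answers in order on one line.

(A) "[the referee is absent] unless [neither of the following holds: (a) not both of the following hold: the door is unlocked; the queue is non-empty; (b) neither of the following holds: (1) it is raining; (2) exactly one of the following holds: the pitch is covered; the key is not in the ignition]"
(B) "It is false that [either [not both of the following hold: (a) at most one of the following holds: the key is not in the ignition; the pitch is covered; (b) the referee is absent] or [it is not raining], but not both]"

(A) T, (B) F

(A): Parsed as not H or ((not P nand not L) nor (R nor (W xor not K)))

not H = not True = False
not P = not False = True
not L = not False = True
not P nand not L = True nand True = False
not K = not True = False
W xor not K = True xor False = True
R nor (W xor not K) = True nor True = False
(not P nand not L) nor (R nor (W xor not K)) = False nor False = True
not H or ((not P nand not L) nor (R nor (W xor not K))) = False or True = True
Thus (A) is true.

(B): Formalization: not (((not K nand W) nand not H) xor not R)

not K = not True = False
not K nand W = False nand True = True
not H = not True = False
(not K nand W) nand not H = True nand False = True
not R = not True = False
((not K nand W) nand not H) xor not R = True xor False = True
not (((not K nand W) nand not H) xor not R) = not True = False
Thus (B) is false.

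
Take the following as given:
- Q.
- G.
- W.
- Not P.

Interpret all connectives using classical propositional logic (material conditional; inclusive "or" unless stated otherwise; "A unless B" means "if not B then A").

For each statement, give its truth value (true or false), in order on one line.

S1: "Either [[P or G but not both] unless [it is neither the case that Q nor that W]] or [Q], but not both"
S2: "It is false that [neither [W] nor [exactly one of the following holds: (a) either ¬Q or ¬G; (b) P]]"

S1: This is ((P xor G) or (Q nor W)) xor Q.

P xor G = False xor True = True
Q nor W = True nor True = False
(P xor G) or (Q nor W) = True or False = True
((P xor G) or (Q nor W)) xor Q = True xor True = False
So S1 is false.

S2: Parsed as not (W nor ((not Q or not G) xor P))

not Q = not True = False
not G = not True = False
not Q or not G = False or False = False
(not Q or not G) xor P = False xor False = False
W nor ((not Q or not G) xor P) = True nor False = False
not (W nor ((not Q or not G) xor P)) = not False = True
Thus S2 is true.

S1 False / S2 True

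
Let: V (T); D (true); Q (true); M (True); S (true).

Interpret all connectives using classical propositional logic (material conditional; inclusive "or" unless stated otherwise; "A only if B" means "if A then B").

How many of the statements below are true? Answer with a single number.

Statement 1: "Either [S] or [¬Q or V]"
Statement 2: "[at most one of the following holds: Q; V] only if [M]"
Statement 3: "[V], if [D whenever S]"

3

Statement 1: Parsed as S | (~Q | V)

~Q = ~T = F
~Q | V = F | T = T
S | (~Q | V) = T | T = T
Hence Statement 1 is true.

Statement 2: Formalization: (Q nand V) -> M

Q nand V = T nand T = F
(Q nand V) -> M = F -> T = T
Hence Statement 2 is true.

Statement 3: This is (S -> D) -> V.

S -> D = T -> T = T
(S -> D) -> V = T -> T = T
Thus Statement 3 is true.

True statements: 3 (Statement 1, Statement 2, Statement 3).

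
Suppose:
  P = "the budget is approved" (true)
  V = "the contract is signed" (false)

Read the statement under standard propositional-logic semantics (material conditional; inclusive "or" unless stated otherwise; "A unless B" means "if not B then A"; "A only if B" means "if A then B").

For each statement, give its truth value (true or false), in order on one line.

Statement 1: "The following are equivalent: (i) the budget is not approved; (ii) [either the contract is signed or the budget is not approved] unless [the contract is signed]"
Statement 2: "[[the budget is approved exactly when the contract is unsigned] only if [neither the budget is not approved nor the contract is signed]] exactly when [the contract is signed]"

Statement 1 true / Statement 2 false

Statement 1: In symbols: ¬P ↔ ((V ∨ ¬P) ∨ V)

¬P = ¬T = F
¬P = ¬T = F
V ∨ ¬P = F ∨ F = F
(V ∨ ¬P) ∨ V = F ∨ F = F
¬P ↔ ((V ∨ ¬P) ∨ V) = F ↔ F = T
Thus Statement 1 is true.

Statement 2: In symbols: ((P ↔ ¬V) → (¬P ↓ V)) ↔ V

¬V = ¬F = T
P ↔ ¬V = T ↔ T = T
¬P = ¬T = F
¬P ↓ V = F ↓ F = T
(P ↔ ¬V) → (¬P ↓ V) = T → T = T
((P ↔ ¬V) → (¬P ↓ V)) ↔ V = T ↔ F = F
So Statement 2 is false.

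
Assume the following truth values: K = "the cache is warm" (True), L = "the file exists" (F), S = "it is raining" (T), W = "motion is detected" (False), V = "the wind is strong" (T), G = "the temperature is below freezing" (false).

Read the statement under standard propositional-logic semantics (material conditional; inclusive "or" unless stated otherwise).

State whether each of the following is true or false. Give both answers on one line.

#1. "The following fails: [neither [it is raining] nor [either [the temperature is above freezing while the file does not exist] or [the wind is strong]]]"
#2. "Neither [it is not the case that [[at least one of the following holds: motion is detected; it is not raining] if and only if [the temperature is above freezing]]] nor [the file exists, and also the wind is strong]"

#1: In symbols: ¬(S ↓ ((¬G ∧ ¬L) ∨ V))

¬G = ¬F = T
¬L = ¬F = T
¬G ∧ ¬L = T ∧ T = T
(¬G ∧ ¬L) ∨ V = T ∨ T = T
S ↓ ((¬G ∧ ¬L) ∨ V) = T ↓ T = F
¬(S ↓ ((¬G ∧ ¬L) ∨ V)) = ¬F = T
So #1 is true.

#2: Formalization: ¬((W ∨ ¬S) ↔ ¬G) ↓ (L ∧ V)

¬S = ¬T = F
W ∨ ¬S = F ∨ F = F
¬G = ¬F = T
(W ∨ ¬S) ↔ ¬G = F ↔ T = F
¬((W ∨ ¬S) ↔ ¬G) = ¬F = T
L ∧ V = F ∧ T = F
¬((W ∨ ¬S) ↔ ¬G) ↓ (L ∧ V) = T ↓ F = F
Thus #2 is false.

#1 true; #2 false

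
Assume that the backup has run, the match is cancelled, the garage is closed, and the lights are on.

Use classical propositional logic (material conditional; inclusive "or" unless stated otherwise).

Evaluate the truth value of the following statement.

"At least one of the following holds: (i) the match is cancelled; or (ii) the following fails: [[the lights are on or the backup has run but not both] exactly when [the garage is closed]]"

Let Q = "the match is cancelled" (T), S = "the lights are on" (T), P = "the backup has run" (T), R = "the garage is closed" (T).
Parsed as Q | ~((S xor P) <-> R)

S xor P = T xor T = F
(S xor P) <-> R = F <-> T = F
~((S xor P) <-> R) = ~F = T
Q | ~((S xor P) <-> R) = T | T = T

true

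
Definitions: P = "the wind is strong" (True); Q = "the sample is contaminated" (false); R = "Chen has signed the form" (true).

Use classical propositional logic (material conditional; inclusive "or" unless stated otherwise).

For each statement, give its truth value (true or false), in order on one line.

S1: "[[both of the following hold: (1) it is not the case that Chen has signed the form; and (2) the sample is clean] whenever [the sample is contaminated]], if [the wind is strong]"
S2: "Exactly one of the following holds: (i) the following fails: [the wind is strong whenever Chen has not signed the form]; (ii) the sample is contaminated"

S1: This is P -> (Q -> (~R & ~Q)).

~R = ~T = F
~Q = ~F = T
~R & ~Q = F & T = F
Q -> (~R & ~Q) = F -> F = T
P -> (Q -> (~R & ~Q)) = T -> T = T
Thus S1 is true.

S2: Parsed as ~(~R -> P) xor Q

~R = ~T = F
~R -> P = F -> T = T
~(~R -> P) = ~T = F
~(~R -> P) xor Q = F xor F = F
Thus S2 is false.

S1 T / S2 F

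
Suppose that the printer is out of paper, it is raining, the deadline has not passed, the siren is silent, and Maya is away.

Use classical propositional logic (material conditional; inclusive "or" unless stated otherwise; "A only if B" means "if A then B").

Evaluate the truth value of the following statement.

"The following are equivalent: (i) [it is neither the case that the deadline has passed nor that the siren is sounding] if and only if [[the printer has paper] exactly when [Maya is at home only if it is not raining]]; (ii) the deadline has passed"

True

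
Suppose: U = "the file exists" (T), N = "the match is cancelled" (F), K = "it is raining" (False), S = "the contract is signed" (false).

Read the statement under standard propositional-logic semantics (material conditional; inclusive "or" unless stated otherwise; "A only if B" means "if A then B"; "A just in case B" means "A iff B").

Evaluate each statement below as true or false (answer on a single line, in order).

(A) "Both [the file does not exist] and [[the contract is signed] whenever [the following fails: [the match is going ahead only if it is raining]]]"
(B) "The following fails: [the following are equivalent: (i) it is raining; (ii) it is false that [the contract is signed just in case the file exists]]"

(A): Formalization: not U and (not (not N -> K) -> S)

not U = not True = False
not N = not False = True
not N -> K = True -> False = False
not (not N -> K) = not False = True
not (not N -> K) -> S = True -> False = False
not U and (not (not N -> K) -> S) = False and False = False
Thus (A) is false.

(B): Formalization: not (K iff not (S iff U))

S iff U = False iff True = False
not (S iff U) = not False = True
K iff not (S iff U) = False iff True = False
not (K iff not (S iff U)) = not False = True
Thus (B) is true.

(A) false, (B) true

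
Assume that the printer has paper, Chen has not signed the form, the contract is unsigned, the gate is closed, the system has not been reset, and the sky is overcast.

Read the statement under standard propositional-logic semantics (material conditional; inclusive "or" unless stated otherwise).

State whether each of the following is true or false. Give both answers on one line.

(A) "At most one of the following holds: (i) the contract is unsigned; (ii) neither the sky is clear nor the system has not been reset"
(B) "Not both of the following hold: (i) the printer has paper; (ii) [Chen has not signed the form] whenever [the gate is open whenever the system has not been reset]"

Let W = "the contract is signed" (F), M = "the sky is overcast" (T), P = "the system has been reset" (F), N = "the printer has paper" (T), G = "the gate is open" (F), Q = "Chen has signed the form" (F).

(A): In symbols: ~W nand (~M nor ~P)

~W = ~F = T
~M = ~T = F
~P = ~F = T
~M nor ~P = F nor T = F
~W nand (~M nor ~P) = T nand F = T
Thus (A) is true.

(B): Formalization: N nand ((~P -> G) -> ~Q)

~P = ~F = T
~P -> G = T -> F = F
~Q = ~F = T
(~P -> G) -> ~Q = F -> T = T
N nand ((~P -> G) -> ~Q) = T nand T = F
So (B) is false.

(A) true / (B) false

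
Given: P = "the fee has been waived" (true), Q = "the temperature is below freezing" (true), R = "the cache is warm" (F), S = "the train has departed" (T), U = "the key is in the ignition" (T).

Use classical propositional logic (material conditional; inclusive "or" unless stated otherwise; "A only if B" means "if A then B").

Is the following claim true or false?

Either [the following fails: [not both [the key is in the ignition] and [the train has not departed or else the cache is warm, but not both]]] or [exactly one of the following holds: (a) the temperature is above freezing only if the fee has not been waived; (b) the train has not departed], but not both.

In symbols: ¬(U ↑ (¬S ⊕ R)) ⊕ ((¬Q → ¬P) ⊕ ¬S)

¬S = ¬T = F
¬S ⊕ R = F ⊕ F = F
U ↑ (¬S ⊕ R) = T ↑ F = T
¬(U ↑ (¬S ⊕ R)) = ¬T = F
¬Q = ¬T = F
¬P = ¬T = F
¬Q → ¬P = F → F = T
¬S = ¬T = F
(¬Q → ¬P) ⊕ ¬S = T ⊕ F = T
¬(U ↑ (¬S ⊕ R)) ⊕ ((¬Q → ¬P) ⊕ ¬S) = F ⊕ T = T

True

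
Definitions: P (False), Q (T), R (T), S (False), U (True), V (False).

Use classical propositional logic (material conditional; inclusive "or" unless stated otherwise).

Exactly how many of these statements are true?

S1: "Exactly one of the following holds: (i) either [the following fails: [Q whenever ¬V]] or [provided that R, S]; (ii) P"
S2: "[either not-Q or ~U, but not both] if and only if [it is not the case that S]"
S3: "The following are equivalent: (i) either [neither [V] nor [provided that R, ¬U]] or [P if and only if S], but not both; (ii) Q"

S1: Formalization: (not (not V -> Q) or (R -> S)) xor P

not V = not False = True
not V -> Q = True -> True = True
not (not V -> Q) = not True = False
R -> S = True -> False = False
not (not V -> Q) or (R -> S) = False or False = False
(not (not V -> Q) or (R -> S)) xor P = False xor False = False
Thus S1 is false.

S2: Formalization: (not Q xor not U) iff not S

not Q = not True = False
not U = not True = False
not Q xor not U = False xor False = False
not S = not False = True
(not Q xor not U) iff not S = False iff True = False
Hence S2 is false.

S3: Formalization: ((V nor (R -> not U)) xor (P iff S)) iff Q

not U = not True = False
R -> not U = True -> False = False
V nor (R -> not U) = False nor False = True
P iff S = False iff False = True
(V nor (R -> not U)) xor (P iff S) = True xor True = False
((V nor (R -> not U)) xor (P iff S)) iff Q = False iff True = False
So S3 is false.

Count: 0.

0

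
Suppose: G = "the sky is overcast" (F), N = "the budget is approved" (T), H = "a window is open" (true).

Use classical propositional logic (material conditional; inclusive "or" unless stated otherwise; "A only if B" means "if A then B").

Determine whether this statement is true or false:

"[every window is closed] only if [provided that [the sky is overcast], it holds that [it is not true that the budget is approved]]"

Values: H=True, G=False, N=True.
This is not H -> (G -> not N).

not H = not True = False
not N = not True = False
G -> not N = False -> False = True
not H -> (G -> not N) = False -> True = True

True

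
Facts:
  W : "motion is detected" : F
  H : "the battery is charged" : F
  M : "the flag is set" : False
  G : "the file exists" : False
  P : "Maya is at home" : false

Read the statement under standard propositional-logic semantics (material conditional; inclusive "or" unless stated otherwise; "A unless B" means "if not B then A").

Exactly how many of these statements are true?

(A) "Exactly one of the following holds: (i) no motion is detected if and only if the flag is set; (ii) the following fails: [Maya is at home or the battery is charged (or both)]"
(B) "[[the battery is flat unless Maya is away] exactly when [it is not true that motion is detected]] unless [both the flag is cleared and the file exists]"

(A): Parsed as (not W iff M) xor not (P or H)

not W = not False = True
not W iff M = True iff False = False
P or H = False or False = False
not (P or H) = not False = True
(not W iff M) xor not (P or H) = False xor True = True
So (A) is true.

(B): Parsed as ((not H or not P) iff not W) or (not M and G)

not H = not False = True
not P = not False = True
not H or not P = True or True = True
not W = not False = True
(not H or not P) iff not W = True iff True = True
not M = not False = True
not M and G = True and False = False
((not H or not P) iff not W) or (not M and G) = True or False = True
So (B) is true.

Count: 2.

2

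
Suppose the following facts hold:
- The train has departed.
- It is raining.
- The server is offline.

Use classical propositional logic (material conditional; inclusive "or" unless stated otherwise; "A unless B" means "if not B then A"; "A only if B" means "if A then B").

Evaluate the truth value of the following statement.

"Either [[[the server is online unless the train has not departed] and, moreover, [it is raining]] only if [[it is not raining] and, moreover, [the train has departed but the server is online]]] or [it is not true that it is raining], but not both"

The statement is true.

Let G = "the server is online" (F), M = "the train has departed" (T), U = "it is raining" (T).
Parsed as (((G ∨ ¬M) ∧ U) → (¬U ∧ (M ∧ G))) ⊕ ¬U

¬M = ¬T = F
G ∨ ¬M = F ∨ F = F
(G ∨ ¬M) ∧ U = F ∧ T = F
¬U = ¬T = F
M ∧ G = T ∧ F = F
¬U ∧ (M ∧ G) = F ∧ F = F
((G ∨ ¬M) ∧ U) → (¬U ∧ (M ∧ G)) = F → F = T
¬U = ¬T = F
(((G ∨ ¬M) ∧ U) → (¬U ∧ (M ∧ G))) ⊕ ¬U = T ⊕ F = T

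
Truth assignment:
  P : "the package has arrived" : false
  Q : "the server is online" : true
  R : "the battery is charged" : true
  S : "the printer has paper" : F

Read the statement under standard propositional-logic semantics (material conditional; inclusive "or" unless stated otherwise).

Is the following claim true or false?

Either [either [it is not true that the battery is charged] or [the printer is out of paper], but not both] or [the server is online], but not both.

The statement is false.

Values: R=T, S=F, Q=T.
This is (~R xor ~S) xor Q.

~R = ~T = F
~S = ~F = T
~R xor ~S = F xor T = T
(~R xor ~S) xor Q = T xor T = F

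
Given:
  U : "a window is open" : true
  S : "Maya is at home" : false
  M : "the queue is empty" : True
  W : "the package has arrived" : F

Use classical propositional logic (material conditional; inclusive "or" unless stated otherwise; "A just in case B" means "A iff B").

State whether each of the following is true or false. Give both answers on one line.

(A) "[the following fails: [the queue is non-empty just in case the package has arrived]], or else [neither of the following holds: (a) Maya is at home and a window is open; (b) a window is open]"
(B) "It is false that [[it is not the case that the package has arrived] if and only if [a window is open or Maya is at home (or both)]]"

(A): Formalization: ~(~M <-> W) | ((S & U) nor U)

~M = ~T = F
~M <-> W = F <-> F = T
~(~M <-> W) = ~T = F
S & U = F & T = F
(S & U) nor U = F nor T = F
~(~M <-> W) | ((S & U) nor U) = F | F = F
Thus (A) is false.

(B): This is ~(~W <-> (U | S)).

~W = ~F = T
U | S = T | F = T
~W <-> (U | S) = T <-> T = T
~(~W <-> (U | S)) = ~T = F
Hence (B) is false.

(A) F / (B) F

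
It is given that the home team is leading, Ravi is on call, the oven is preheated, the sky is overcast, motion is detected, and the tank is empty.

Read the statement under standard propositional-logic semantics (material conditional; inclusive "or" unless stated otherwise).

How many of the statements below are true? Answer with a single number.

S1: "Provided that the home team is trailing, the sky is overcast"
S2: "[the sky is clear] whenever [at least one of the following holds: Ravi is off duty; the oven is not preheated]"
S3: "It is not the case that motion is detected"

Let K = "the home team is leading" (T), W = "the sky is overcast" (T), D = "Ravi is on call" (T), S = "the oven is preheated" (T), R = "motion is detected" (T).

S1: Formalization: ¬K → W

¬K = ¬T = F
¬K → W = F → T = T
Thus S1 is true.

S2: This is (¬D ∨ ¬S) → ¬W.

¬D = ¬T = F
¬S = ¬T = F
¬D ∨ ¬S = F ∨ F = F
¬W = ¬T = F
(¬D ∨ ¬S) → ¬W = F → F = T
Thus S2 is true.

S3: This is ¬R.

¬R = ¬T = F
So S3 is false.

Count: 2.

2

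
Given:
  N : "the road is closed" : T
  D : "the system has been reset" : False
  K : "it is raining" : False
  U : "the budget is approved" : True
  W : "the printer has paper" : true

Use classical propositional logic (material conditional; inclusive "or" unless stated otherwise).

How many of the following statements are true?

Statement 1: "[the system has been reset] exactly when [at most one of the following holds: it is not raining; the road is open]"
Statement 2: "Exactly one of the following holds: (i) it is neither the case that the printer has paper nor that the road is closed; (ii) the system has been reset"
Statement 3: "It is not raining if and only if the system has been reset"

0

Statement 1: This is D iff (not K nand not N).

not K = not False = True
not N = not True = False
not K nand not N = True nand False = True
D iff (not K nand not N) = False iff True = False
Hence Statement 1 is false.

Statement 2: This is (W nor N) xor D.

W nor N = True nor True = False
(W nor N) xor D = False xor False = False
Hence Statement 2 is false.

Statement 3: This is not K iff D.

not K = not False = True
not K iff D = True iff False = False
Thus Statement 3 is false.

Count: 0.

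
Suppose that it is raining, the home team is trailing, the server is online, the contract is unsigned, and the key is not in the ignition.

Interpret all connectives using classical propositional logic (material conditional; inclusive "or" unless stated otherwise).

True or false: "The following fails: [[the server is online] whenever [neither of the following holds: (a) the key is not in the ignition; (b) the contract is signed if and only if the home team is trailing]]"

False.

Let U = "the key is in the ignition" (F), S = "the contract is signed" (F), Q = "the home team is leading" (F), R = "the server is online" (T).
Parsed as ~((~U nor (S <-> ~Q)) -> R)

~U = ~F = T
~Q = ~F = T
S <-> ~Q = F <-> T = F
~U nor (S <-> ~Q) = T nor F = F
(~U nor (S <-> ~Q)) -> R = F -> T = T
~((~U nor (S <-> ~Q)) -> R) = ~T = F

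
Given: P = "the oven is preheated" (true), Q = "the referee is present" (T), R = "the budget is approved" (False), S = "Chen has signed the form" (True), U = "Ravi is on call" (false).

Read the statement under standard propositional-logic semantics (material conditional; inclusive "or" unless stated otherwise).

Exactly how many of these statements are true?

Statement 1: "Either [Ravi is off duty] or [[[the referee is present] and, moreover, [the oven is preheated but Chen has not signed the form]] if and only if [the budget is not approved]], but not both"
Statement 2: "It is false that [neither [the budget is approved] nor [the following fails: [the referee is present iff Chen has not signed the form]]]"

Statement 1: In symbols: ¬U ⊕ ((Q ∧ (P ∧ ¬S)) ↔ ¬R)

¬U = ¬F = T
¬S = ¬T = F
P ∧ ¬S = T ∧ F = F
Q ∧ (P ∧ ¬S) = T ∧ F = F
¬R = ¬F = T
(Q ∧ (P ∧ ¬S)) ↔ ¬R = F ↔ T = F
¬U ⊕ ((Q ∧ (P ∧ ¬S)) ↔ ¬R) = T ⊕ F = T
So Statement 1 is true.

Statement 2: This is ¬(R ↓ ¬(Q ↔ ¬S)).

¬S = ¬T = F
Q ↔ ¬S = T ↔ F = F
¬(Q ↔ ¬S) = ¬F = T
R ↓ ¬(Q ↔ ¬S) = F ↓ T = F
¬(R ↓ ¬(Q ↔ ¬S)) = ¬F = T
Hence Statement 2 is true.

Count: 2.

2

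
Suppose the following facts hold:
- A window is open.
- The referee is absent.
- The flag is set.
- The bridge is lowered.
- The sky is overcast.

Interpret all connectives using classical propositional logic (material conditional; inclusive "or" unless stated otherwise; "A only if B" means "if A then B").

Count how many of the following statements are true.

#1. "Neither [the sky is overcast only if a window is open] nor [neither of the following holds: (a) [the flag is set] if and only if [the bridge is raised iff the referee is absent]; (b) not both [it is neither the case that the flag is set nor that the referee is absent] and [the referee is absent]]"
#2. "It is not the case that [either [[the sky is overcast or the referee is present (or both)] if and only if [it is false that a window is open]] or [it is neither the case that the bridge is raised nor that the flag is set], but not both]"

Let U = "the sky is overcast" (T), M = "a window is open" (T), R = "the flag is set" (T), S = "the bridge is raised" (F), G = "the referee is present" (F).

#1: In symbols: (U -> M) nor ((R <-> (S <-> ~G)) nor ((R nor ~G) nand ~G))

U -> M = T -> T = T
~G = ~F = T
S <-> ~G = F <-> T = F
R <-> (S <-> ~G) = T <-> F = F
~G = ~F = T
R nor ~G = T nor T = F
~G = ~F = T
(R nor ~G) nand ~G = F nand T = T
(R <-> (S <-> ~G)) nor ((R nor ~G) nand ~G) = F nor T = F
(U -> M) nor ((R <-> (S <-> ~G)) nor ((R nor ~G) nand ~G)) = T nor F = F
Hence #1 is false.

#2: This is ~(((U | G) <-> ~M) xor (S nor R)).

U | G = T | F = T
~M = ~T = F
(U | G) <-> ~M = T <-> F = F
S nor R = F nor T = F
((U | G) <-> ~M) xor (S nor R) = F xor F = F
~(((U | G) <-> ~M) xor (S nor R)) = ~F = T
So #2 is true.

True statements: 1 (#2).

1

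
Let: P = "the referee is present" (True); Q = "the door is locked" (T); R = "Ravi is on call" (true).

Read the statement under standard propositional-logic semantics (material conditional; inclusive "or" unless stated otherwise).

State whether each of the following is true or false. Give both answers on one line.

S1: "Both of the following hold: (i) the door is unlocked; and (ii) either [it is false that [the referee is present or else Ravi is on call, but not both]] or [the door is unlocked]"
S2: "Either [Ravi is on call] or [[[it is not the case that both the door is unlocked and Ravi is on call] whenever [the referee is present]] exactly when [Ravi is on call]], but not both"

S1: In symbols: ~Q & (~(P xor R) | ~Q)

~Q = ~T = F
P xor R = T xor T = F
~(P xor R) = ~F = T
~Q = ~T = F
~(P xor R) | ~Q = T | F = T
~Q & (~(P xor R) | ~Q) = F & T = F
So S1 is false.

S2: Parsed as R xor ((P -> (~Q nand R)) <-> R)

~Q = ~T = F
~Q nand R = F nand T = T
P -> (~Q nand R) = T -> T = T
(P -> (~Q nand R)) <-> R = T <-> T = T
R xor ((P -> (~Q nand R)) <-> R) = T xor T = F
So S2 is false.

S1 false / S2 false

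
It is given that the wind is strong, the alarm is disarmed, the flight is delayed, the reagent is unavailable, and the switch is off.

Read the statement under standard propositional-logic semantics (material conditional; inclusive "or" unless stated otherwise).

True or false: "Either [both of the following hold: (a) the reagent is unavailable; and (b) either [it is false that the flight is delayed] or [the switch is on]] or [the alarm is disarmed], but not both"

Let K = "the reagent is available" (False), Q = "the flight is delayed" (True), P = "the switch is on" (False), U = "the alarm is armed" (False).
Parsed as (not K and (not Q or P)) xor not U

not K = not False = True
not Q = not True = False
not Q or P = False or False = False
not K and (not Q or P) = True and False = False
not U = not False = True
(not K and (not Q or P)) xor not U = False xor True = True

True.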